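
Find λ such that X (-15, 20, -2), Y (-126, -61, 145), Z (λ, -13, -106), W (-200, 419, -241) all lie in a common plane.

187

The points are coplanar iff XY · (XZ × XW) = 0.
Expanding, this is linear in λ: (39294)λ + (-7347978) = 0.
So λ = 187.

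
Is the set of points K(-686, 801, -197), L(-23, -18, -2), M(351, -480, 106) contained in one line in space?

No

KL = (663, -819, 195), KM = (1037, -1281, 303).
KL × KM = (1638, 1326, 0).
The cross product is nonzero, so the points do not lie on one line.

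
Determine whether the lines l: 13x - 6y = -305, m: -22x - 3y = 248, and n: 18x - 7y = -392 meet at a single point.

No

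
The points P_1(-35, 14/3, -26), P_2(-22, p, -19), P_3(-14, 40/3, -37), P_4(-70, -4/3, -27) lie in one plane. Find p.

4

The points are coplanar iff P_1P_2 · (P_1P_3 × P_1P_4) = 0.
Expanding, this is linear in p: (406)p + (-1624) = 0.
So p = 4.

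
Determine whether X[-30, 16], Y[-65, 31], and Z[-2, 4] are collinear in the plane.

Yes

XY = (-35, 15), XZ = (28, -12).
det[XY; XZ] = (-35)(-12) − (15)(28) = 0.
The determinant is zero, so the points are collinear.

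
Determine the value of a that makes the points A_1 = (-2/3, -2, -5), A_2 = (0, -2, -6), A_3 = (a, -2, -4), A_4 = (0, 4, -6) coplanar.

The points are coplanar iff A_1A_2 · (A_1A_3 × A_1A_4) = 0.
Expanding, this is linear in a: (-6)a + (-8) = 0.
So a = -4/3.

-4/3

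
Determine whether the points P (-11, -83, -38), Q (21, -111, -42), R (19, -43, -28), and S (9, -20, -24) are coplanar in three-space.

A normal to the plane through P, Q, R is n = PQ × PR = (-120, -440, 2120).
The plane has equation n·X = -42720. For S: n·S = -43160.
-43160 ≠ -42720, so S is off the plane.

No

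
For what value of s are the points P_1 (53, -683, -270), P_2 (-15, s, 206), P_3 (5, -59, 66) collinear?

201

Direction P_1P_3 = (-48, 624, 336). From the x-coordinate of P_2, the parameter along the line is τ = (-15 − 53)/(-48) = 17/12.
Then s = (-683) + 17/12·(624) = 201.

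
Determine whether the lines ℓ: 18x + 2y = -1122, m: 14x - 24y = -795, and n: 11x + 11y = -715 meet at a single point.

No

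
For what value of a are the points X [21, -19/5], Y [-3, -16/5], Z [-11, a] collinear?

The three points are collinear iff det[XY; XZ] = 0.
This determinant is linear in a: (-24)a + (-72) = 0, so a = -3.

-3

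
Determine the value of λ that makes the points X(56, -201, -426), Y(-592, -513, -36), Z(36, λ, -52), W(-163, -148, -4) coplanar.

-13

Normal to plane XYW: n = (-152334, 188046, -102672); plane equation n·P = -2589678.
Requiring n·Z = -2589678: (188046)λ + (-145080) = -2589678.
So λ = -13.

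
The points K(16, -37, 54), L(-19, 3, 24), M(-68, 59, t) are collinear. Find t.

Direction KL = (-35, 40, -30). From the x-coordinate of M, the parameter along the line is τ = (-68 − 16)/(-35) = 12/5.
Then t = 54 + 12/5·(-30) = -18.

-18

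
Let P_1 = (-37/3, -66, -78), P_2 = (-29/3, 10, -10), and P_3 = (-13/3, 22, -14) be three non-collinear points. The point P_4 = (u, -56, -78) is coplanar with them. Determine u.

Coplanarity requires P_1P_2 · (P_1P_3 × P_1P_4) = 0.
P_1P_2 = (8/3, 76, 68), P_1P_3 = (8, 88, 64); the triple product is linear in u with coefficient -1120 and constant term -10080.
Setting it to zero: u = -9.

-9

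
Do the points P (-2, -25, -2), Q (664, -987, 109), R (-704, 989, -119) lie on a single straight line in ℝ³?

Yes

PQ = (666, -962, 111), PR = (-702, 1014, -117).
PQ × PR = (0, 0, 0).
The cross product vanishes, so the three points are collinear.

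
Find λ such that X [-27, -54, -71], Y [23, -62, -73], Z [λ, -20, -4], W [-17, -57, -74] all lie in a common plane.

-12

Coplanarity ⇔ det[XY; XZ; XW] = 0.
Expanding, this is linear in λ: (-18)λ + (-216) = 0.
So λ = -12.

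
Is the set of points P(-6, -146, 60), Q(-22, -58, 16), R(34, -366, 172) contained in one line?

No

PQ = (-16, 88, -44), PR = (40, -220, 112).
Comparing components 2 and 3: (88)(112) − (-44)(-220) = 176 ≠ 0, so PQ and PR are not parallel and the points are not collinear.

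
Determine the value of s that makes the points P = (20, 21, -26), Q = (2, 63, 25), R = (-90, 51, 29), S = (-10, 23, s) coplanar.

-18

The points are coplanar iff PQ · (PR × PS) = 0.
Expanding, this is linear in s: (4080)s + (73440) = 0.
So s = -18.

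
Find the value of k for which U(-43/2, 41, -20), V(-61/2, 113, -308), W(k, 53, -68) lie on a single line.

-23

Collinearity requires UV × UW = 0; each component is linear in k.
The y-component gives (-288)k + (-6624) = 0, so k = -23.
The remaining components then also vanish.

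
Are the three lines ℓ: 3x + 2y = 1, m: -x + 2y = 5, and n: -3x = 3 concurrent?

Yes

Intersecting ℓ and m: solving the 2×2 system gives (x, y) = (-1, 2).
Substitute into n: (-3)(-1) + (0)(2) = 3.
This equals 3, so (-1, 2) lies on all three lines and they are concurrent.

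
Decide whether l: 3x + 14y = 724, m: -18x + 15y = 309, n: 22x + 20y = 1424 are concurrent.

Yes

Lines aᵢx + bᵢy = cᵢ with pairwise distinct directions are concurrent exactly when det[aᵢ bᵢ cᵢ] = 0.
Here the determinant is 0.
It vanishes, so the lines are concurrent at (22, 47).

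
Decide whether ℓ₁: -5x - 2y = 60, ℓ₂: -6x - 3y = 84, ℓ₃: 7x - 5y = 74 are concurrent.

Lines aᵢx + bᵢy = cᵢ with pairwise distinct directions are concurrent exactly when det[aᵢ bᵢ cᵢ] = 0.
Here the determinant is 6.
Nonzero, so no common point exists.

No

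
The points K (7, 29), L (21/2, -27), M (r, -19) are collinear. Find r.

The three points are collinear iff det[KL; KM] = 0.
This determinant is linear in r: (56)r + (-560) = 0, so r = 10.

10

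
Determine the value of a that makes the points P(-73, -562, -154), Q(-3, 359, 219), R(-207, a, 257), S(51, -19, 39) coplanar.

293

Normal to plane PQS: n = (-24786, 32742, -76194); plane equation n·X = -4857750.
Requiring n·R = -4857750: (32742)a + (-14451156) = -4857750.
So a = 293.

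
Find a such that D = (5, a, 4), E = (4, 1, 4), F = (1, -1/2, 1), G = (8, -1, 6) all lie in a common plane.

-1/2

Coplanarity ⇔ det[DE; DF; DG] = 0.
Expanding, this is linear in a: (6)a + (3) = 0.
So a = -1/2.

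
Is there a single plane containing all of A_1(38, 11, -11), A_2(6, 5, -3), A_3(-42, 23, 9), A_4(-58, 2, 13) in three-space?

A normal to the plane through A_1, A_2, A_3 is n = A_1A_2 × A_1A_3 = (-216, 0, -864).
The plane has equation n·P = 1296. For A_4: n·A_4 = 1296.
Equal, so A_4 lies in the plane and all four are coplanar.

Yes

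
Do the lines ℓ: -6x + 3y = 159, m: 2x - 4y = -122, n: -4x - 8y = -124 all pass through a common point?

Yes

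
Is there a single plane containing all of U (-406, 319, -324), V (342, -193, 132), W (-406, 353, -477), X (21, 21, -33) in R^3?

No

The four points are coplanar iff the 3×3 determinant with rows UV, UW, UX is zero.
Rows: (748, -512, 456), (0, 34, -153), (427, -298, 291).
Expanding along the first row: (748)(-35700) − (-512)(65331) + (456)(-14518) = 125664.
Nonzero ⇒ not coplanar.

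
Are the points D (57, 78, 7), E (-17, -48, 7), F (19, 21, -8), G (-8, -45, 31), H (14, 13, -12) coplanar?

No

The plane through D, E, F has normal n = DE × DF = (1890, -1110, -570) and equation n·P = 17160.
Checking the remaining points: n·G = 17160, n·H = 18870.
Since n·H = 18870 ≠ 17160, H is off the plane and the points are not all coplanar.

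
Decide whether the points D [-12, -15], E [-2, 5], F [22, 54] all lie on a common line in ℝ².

No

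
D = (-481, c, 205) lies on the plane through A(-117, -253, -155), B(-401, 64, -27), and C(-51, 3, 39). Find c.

442

Coplanarity requires AB · (AC × AD) = 0.
AB = (-284, 317, 128), AC = (66, 256, 194); the triple product is linear in c with coefficient 63544 and constant term -28086448.
Setting it to zero: c = 442.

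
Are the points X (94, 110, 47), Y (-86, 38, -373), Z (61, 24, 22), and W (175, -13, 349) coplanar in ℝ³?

No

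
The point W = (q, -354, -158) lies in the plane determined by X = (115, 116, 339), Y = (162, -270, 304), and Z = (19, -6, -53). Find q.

A normal to the plane is n = XY × XZ = (147042, 21784, -42790).
W lies in the plane iff n · XW = 0.
This gives (147042)q + (-5881680) = 0, so q = 40.

40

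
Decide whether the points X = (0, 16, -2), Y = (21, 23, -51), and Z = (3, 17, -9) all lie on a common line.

Yes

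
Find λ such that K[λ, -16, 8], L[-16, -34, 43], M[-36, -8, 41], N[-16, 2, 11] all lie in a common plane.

2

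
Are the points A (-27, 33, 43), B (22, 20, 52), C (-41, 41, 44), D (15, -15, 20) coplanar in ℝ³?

Yes

A normal to the plane through A, B, C is n = AB × AC = (-85, -175, 210).
The plane has equation n·P = 5550. For D: n·D = 5550.
Equal, so D lies in the plane and all four are coplanar.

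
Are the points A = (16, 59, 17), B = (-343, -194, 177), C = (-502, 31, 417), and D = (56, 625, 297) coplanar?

No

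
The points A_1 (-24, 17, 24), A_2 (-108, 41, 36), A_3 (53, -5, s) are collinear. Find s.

13

Direction A_1A_2 = (-84, 24, 12). From the x-coordinate of A_3, the parameter along the line is τ = (53 − (-24))/(-84) = -11/12.
Then s = 24 + (-11/12)·(12) = 13.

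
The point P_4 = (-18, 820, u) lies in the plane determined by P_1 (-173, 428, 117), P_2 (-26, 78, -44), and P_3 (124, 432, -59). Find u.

107

Coplanarity requires P_1P_2 · (P_1P_3 × P_1P_4) = 0.
P_1P_2 = (147, -350, -161), P_1P_3 = (297, 4, -176); the triple product is linear in u with coefficient 104538 and constant term -11185566.
Setting it to zero: u = 107.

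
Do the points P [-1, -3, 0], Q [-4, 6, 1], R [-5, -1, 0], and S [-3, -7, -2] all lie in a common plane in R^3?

No

The four points are coplanar iff the 3×3 determinant with rows PQ, PR, PS is zero.
Rows: (-3, 9, 1), (-4, 2, 0), (-2, -4, -2).
Expanding along the first row: (-3)(-4) − (9)(8) + (1)(20) = -40.
Nonzero ⇒ not coplanar.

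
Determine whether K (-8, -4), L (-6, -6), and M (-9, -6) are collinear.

No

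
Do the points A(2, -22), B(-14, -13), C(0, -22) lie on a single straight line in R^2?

No

AB = (-16, 9), AC = (-2, 0).
If collinear, AC would be a scalar multiple of AB. But (-16)·(0) ≠ (9)·(-2) (difference 18), so they are not parallel; the points are not collinear.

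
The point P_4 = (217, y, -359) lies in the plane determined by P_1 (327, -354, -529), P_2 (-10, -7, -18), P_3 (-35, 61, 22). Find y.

-176

The plane through P_1, P_2, P_3 has equation −20868x + 705y − 14241z = 460083.
Substituting P_4: (705)y + (584163) = 460083, so y = -176.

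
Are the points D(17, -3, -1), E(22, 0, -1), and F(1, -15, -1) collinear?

No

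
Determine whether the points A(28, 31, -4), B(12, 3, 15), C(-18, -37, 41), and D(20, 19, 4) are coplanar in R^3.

No

With A as base: AB = (-16, -28, 19), AC = (-46, -68, 45), AD = (-8, -12, 8).
AC × AD = (-4, 8, 8).
AB · (AC × AD) = -8.
Since -8 ≠ 0, the four points are not coplanar.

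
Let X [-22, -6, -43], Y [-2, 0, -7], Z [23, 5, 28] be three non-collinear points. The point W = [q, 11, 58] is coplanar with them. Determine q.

33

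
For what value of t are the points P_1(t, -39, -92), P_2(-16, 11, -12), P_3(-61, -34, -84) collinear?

Direction P_2P_3 = (-45, -45, -72). From the y-coordinate of P_1, the parameter along the line is τ = (-39 − 11)/(-45) = 10/9.
Then t = (-16) + 10/9·(-45) = -66.

-66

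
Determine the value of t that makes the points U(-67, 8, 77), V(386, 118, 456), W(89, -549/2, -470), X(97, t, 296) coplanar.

The points are coplanar iff UV · (UW × UX) = 0.
Expanding, this is linear in t: (306915)t + (-53096295/2) = 0.
So t = 173/2.

173/2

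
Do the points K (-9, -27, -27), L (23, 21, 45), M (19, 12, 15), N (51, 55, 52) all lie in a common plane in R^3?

Yes

A normal to the plane through K, L, M is n = KL × KM = (-792, 672, -96).
The plane has equation n·P = -8424. For N: n·N = -8424.
Equal, so N lies in the plane and all four are coplanar.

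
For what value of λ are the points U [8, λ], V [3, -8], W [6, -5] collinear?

Collinearity: (U − V) must be parallel to (W − V) = (3, 3).
Cross-multiplying the components: (λ − (-8))·(3) = (5)·(3).
Solving gives λ = -3.

-3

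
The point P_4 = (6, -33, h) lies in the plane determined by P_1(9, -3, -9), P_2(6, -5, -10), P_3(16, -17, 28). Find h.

A normal to the plane is n = P_1P_2 × P_1P_3 = (-88, 104, 56).
P_4 lies in the plane iff n · P_1P_4 = 0.
This gives (56)h + (-2352) = 0, so h = 42.

42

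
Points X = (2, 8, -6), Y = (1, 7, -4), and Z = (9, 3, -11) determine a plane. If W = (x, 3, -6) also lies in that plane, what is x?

A normal to the plane is n = XY × XZ = (15, 9, 12).
W lies in the plane iff n · XW = 0.
This gives (15)x + (-75) = 0, so x = 5.

5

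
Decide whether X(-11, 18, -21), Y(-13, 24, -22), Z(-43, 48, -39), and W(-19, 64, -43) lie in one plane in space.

No

With X as base: XY = (-2, 6, -1), XZ = (-32, 30, -18), XW = (-8, 46, -22).
XZ × XW = (168, -560, -1232).
XY · (XZ × XW) = -2464.
Since -2464 ≠ 0, the four points are not coplanar.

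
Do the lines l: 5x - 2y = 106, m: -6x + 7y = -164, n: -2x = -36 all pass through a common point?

Lines aᵢx + bᵢy = cᵢ with pairwise distinct directions are concurrent exactly when det[aᵢ bᵢ cᵢ] = 0.
Here the determinant is 0.
It vanishes, so the lines are concurrent at (18, -8).

Yes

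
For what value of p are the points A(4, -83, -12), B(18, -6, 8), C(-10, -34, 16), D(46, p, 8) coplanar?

Coplanarity ⇔ det[AB; AC; AD] = 0.
Expanding, this is linear in p: (-672)p + (28896) = 0.
So p = 43.

43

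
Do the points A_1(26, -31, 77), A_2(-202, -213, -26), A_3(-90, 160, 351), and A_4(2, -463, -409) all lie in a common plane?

The four points are coplanar iff the 3×3 determinant with rows A_1A_2, A_1A_3, A_1A_4 is zero.
Rows: (-228, -182, -103), (-116, 191, 274), (-24, -432, -486).
Expanding along the first row: (-228)(25542) − (-182)(62952) + (-103)(54696) = 0.
Zero determinant ⇒ coplanar.

Yes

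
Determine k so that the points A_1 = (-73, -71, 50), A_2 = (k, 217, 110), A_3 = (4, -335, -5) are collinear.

-157

Collinearity requires A_1A_2 × A_1A_3 = 0; each component is linear in k.
The y-component gives (55)k + (8635) = 0, so k = -157.
The remaining components then also vanish.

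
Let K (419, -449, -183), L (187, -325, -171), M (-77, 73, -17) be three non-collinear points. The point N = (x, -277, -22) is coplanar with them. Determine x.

698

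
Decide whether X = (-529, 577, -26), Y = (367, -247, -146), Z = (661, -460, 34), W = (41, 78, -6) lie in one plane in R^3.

Yes

The four points are coplanar iff the 3×3 determinant with rows XY, XZ, XW is zero.
Rows: (896, -824, -120), (1190, -1037, 60), (570, -499, 20).
Expanding along the first row: (896)(9200) − (-824)(-10400) + (-120)(-2720) = 0.
Zero determinant ⇒ coplanar.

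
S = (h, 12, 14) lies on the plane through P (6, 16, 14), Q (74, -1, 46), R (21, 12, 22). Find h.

38

Coplanarity requires PQ · (PR × PS) = 0.
PQ = (68, -17, 32), PR = (15, -4, 8); the triple product is linear in h with coefficient -8 and constant term 304.
Setting it to zero: h = 38.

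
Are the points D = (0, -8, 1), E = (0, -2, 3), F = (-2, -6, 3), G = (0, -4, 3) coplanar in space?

A normal to the plane through D, E, F is n = DE × DF = (8, -4, 12).
The plane has equation n·P = 44. For G: n·G = 52.
52 ≠ 44, so G is off the plane.

No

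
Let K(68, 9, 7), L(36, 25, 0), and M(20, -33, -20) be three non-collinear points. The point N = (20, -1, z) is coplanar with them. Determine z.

-12

The plane through K, L, M has equation −726x − 528y + 2112z = -39336.
Substituting N: (2112)z + (-13992) = -39336, so z = -12.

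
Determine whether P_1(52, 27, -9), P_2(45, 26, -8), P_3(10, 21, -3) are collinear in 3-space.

P_1P_2 = (-7, -1, 1), P_1P_3 = (-42, -6, 6).
Each component of P_1P_3 is 6 times the corresponding component of P_1P_2, so P_1P_3 = 6·P_1P_2 and the points are collinear.

Yes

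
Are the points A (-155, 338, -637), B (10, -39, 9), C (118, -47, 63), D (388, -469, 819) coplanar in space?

The four points are coplanar iff the 3×3 determinant with rows AB, AC, AD is zero.
Rows: (165, -377, 646), (273, -385, 700), (543, -807, 1456).
Expanding along the first row: (165)(4340) − (-377)(17388) + (646)(-11256) = 0.
Zero determinant ⇒ coplanar.

Yes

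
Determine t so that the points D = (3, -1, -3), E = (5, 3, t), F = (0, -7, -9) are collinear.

1

Direction DF = (-3, -6, -6). From the x-coordinate of E, the parameter along the line is τ = (5 − 3)/(-3) = -2/3.
Then t = (-3) + (-2/3)·(-6) = 1.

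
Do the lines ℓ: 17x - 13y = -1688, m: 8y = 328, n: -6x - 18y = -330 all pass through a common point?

No

Intersecting ℓ and m: solving the 2×2 system gives (x, y) = (-1155/17, 41).
Substitute into n: (-6)(-1155/17) + (-18)(41) = -5616/17.
But n requires -330 ≠ -5616/17, so the three lines have no common point.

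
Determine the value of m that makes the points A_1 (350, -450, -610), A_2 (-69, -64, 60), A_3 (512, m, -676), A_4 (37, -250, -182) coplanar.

Coplanarity ⇔ det[A_1A_2; A_1A_3; A_1A_4] = 0.
Expanding, this is linear in m: (30378)m + (11057592) = 0.
So m = -364.

-364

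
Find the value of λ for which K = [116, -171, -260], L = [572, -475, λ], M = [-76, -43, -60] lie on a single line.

-735

Collinearity requires KL × KM = 0; each component is linear in λ.
The x-component gives (-128)λ + (-94080) = 0, so λ = -735.
The remaining components then also vanish.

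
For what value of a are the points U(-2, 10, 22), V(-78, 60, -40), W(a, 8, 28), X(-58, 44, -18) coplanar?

Normal to plane UVX: n = (108, 432, 216); plane equation n·P = 8856.
Requiring n·W = 8856: (108)a + (9504) = 8856.
So a = -6.

-6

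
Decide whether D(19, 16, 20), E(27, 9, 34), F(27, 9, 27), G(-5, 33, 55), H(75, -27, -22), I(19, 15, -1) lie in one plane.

The plane through D, E, F has normal n = DE × DF = (49, 56, 0) and equation n·P = 1827.
Checking the remaining points: n·G = 1603, n·H = 2163, n·I = 1771.
Since n·G = 1603 ≠ 1827, G is off the plane and the points are not all coplanar.

No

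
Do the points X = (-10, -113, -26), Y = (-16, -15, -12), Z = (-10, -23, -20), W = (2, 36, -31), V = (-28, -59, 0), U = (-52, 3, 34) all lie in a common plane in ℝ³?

Yes

The plane through X, Y, Z has normal n = XY × XZ = (-672, 36, -540) and equation n·P = 16692.
Checking the remaining points: n·W = 16692, n·V = 16692, n·U = 16692.
All equal 16692, so all 6 points lie in one plane.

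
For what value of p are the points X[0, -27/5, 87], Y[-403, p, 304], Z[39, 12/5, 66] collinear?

Collinearity requires XY × XZ = 0; each component is linear in p.
The x-component gives (-21)p + (-1806) = 0, so p = -86.
The remaining components then also vanish.

-86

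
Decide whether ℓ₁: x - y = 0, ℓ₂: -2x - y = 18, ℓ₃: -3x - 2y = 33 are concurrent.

Intersecting ℓ₁ and ℓ₂: solving the 2×2 system gives (x, y) = (-6, -6).
Substitute into ℓ₃: (-3)(-6) + (-2)(-6) = 30.
But ℓ₃ requires 33 ≠ 30, so the three lines have no common point.

No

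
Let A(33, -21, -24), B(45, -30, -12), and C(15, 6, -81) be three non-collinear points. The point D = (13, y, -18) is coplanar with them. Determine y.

-15

The plane through A, B, C has equation 189x + 468y + 162z = -7479.
Substituting D: (468)y + (-459) = -7479, so y = -15.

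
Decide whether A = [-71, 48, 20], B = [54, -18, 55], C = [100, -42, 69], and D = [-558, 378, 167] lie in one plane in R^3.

Yes

A normal to the plane through A, B, C is n = AB × AC = (-84, -140, 36).
The plane has equation n·P = -36. For D: n·D = -36.
Equal, so D lies in the plane and all four are coplanar.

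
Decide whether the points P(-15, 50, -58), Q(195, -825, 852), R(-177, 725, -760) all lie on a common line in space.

PQ = (210, -875, 910), PR = (-162, 675, -702).
Each component of PR is -27/35 times the corresponding component of PQ, so PR = -27/35·PQ and the points are collinear.

Yes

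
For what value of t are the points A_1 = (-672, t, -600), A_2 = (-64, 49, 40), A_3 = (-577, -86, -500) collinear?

-111

Collinearity requires A_1A_2 × A_1A_3 = 0; each component is linear in t.
The x-component gives (540)t + (59940) = 0, so t = -111.
The remaining components then also vanish.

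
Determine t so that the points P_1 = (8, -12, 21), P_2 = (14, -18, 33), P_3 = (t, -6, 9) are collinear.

2

Collinearity requires P_1P_2 × P_1P_3 = 0; each component is linear in t.
The y-component gives (12)t + (-24) = 0, so t = 2.
The remaining components then also vanish.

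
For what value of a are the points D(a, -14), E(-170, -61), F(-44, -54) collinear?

676

The three points are collinear iff det[DE; DF] = 0.
This determinant is linear in a: (-7)a + (4732) = 0, so a = 676.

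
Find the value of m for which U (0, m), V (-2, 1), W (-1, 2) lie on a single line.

3

Collinearity: (U − V) must be parallel to (W − V) = (1, 1).
Cross-multiplying the components: (m − 1)·(1) = (2)·(1).
Solving gives m = 3.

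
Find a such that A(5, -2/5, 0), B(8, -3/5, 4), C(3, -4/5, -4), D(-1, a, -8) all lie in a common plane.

0

Normal to plane ABC: n = (12/5, 4, -8/5); plane equation n·P = 52/5.
Requiring n·D = 52/5: (4)a + (52/5) = 52/5.
So a = 0.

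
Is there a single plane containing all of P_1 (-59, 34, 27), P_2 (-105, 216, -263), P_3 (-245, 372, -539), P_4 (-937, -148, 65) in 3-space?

The four points are coplanar iff the 3×3 determinant with rows P_1P_2, P_1P_3, P_1P_4 is zero.
Rows: (-46, 182, -290), (-186, 338, -566), (-878, -182, 38).
Expanding along the first row: (-46)(-90168) − (182)(-504016) + (-290)(330616) = 0.
Zero determinant ⇒ coplanar.

Yes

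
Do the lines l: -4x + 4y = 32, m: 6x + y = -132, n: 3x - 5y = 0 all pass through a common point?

Yes

Intersecting l and m: solving the 2×2 system gives (x, y) = (-20, -12).
Substitute into n: (3)(-20) + (-5)(-12) = 0.
This equals 0, so (-20, -12) lies on all three lines and they are concurrent.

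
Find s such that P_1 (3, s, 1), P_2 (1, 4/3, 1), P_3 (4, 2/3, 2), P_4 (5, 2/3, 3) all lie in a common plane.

2/3

Coplanarity ⇔ det[P_1P_2; P_1P_3; P_1P_4] = 0.
Expanding, this is linear in s: (2)s + (-4/3) = 0.
So s = 2/3.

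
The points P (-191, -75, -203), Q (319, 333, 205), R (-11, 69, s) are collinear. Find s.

-59

Direction PQ = (510, 408, 408). From the x-coordinate of R, the parameter along the line is τ = (-11 − (-191))/510 = 6/17.
Then s = (-203) + 6/17·(408) = -59.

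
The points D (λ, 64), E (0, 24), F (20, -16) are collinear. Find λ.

Collinearity: (D − E) must be parallel to (F − E) = (20, -40).
Cross-multiplying the components: (λ − 0)·(-40) = (40)·(20).
Solving gives λ = -20.

-20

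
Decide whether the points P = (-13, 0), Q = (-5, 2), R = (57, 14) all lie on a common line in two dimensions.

No

PQ = (8, 2), PR = (70, 14).
Twice the signed area of △PQR is (8)(14) − (2)(70) = -28.
The area is nonzero, so the three points are not collinear.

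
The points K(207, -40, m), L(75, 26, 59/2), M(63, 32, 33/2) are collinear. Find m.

345/2

Collinearity requires KL × KM = 0; each component is linear in m.
The x-component gives (6)m + (-1035) = 0, so m = 345/2.
The remaining components then also vanish.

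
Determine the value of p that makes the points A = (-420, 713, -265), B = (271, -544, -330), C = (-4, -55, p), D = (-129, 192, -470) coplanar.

Normal to plane ABD: n = (223820, 122740, 5776); plane equation n·P = -8021420.
Requiring n·C = -8021420: (5776)p + (-7645980) = -8021420.
So p = -65.

-65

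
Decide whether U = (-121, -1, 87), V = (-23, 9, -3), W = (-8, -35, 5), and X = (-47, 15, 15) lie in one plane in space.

A normal to the plane through U, V, W is n = UV × UW = (-3880, -2134, -4462).
The plane has equation n·P = 83420. For X: n·X = 83420.
Equal, so X lies in the plane and all four are coplanar.

Yes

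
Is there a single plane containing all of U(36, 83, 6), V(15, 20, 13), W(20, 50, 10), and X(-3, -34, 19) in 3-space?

Yes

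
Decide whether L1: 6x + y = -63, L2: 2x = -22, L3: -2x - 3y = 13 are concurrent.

Yes

Intersecting L1 and L2: solving the 2×2 system gives (x, y) = (-11, 3).
Substitute into L3: (-2)(-11) + (-3)(3) = 13.
This equals 13, so (-11, 3) lies on all three lines and they are concurrent.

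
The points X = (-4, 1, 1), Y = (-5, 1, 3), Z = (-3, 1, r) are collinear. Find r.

Collinearity requires XY × XZ = 0; each component is linear in r.
The y-component gives (1)r + (1) = 0, so r = -1.
The remaining components then also vanish.

-1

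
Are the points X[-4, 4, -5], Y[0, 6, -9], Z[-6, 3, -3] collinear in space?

XY = (4, 2, -4), XZ = (-2, -1, 2).
Each component of XZ is -1/2 times the corresponding component of XY, so XZ = -1/2·XY and the points are collinear.

Yes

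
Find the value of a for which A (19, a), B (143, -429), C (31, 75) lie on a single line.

129

Collinearity: (A − B) must be parallel to (C − B) = (-112, 504).
Cross-multiplying the components: (a − (-429))·(-112) = (-124)·(504).
Solving gives a = 129.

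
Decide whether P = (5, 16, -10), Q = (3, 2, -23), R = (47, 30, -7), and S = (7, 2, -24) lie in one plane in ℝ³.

A normal to the plane through P, Q, R is n = PQ × PR = (140, -540, 560).
The plane has equation n·X = -13540. For S: n·S = -13540.
Equal, so S lies in the plane and all four are coplanar.

Yes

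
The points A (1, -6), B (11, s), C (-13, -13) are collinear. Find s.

-1

The three points are collinear iff det[AB; AC] = 0.
This determinant is linear in s: (14)s + (14) = 0, so s = -1.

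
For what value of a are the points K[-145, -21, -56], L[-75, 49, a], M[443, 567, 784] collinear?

44

Collinearity requires KL × KM = 0; each component is linear in a.
The x-component gives (-588)a + (25872) = 0, so a = 44.
The remaining components then also vanish.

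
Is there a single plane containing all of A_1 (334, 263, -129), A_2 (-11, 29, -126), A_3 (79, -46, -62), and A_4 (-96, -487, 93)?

A normal to the plane through A_1, A_2, A_3 is n = A_1A_2 × A_1A_3 = (-14751, 22350, 46935).
The plane has equation n·P = -5103399. For A_4: n·A_4 = -5103399.
Equal, so A_4 lies in the plane and all four are coplanar.

Yes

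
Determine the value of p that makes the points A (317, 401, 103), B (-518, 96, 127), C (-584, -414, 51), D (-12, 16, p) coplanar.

70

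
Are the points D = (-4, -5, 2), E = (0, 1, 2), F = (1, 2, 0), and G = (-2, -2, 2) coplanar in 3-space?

Yes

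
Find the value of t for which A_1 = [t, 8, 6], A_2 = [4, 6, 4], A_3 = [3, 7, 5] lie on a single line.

Direction A_2A_3 = (-1, 1, 1). From the y-coordinate of A_1, the parameter along the line is τ = (8 − 6)/1 = 2.
Then t = 4 + 2·(-1) = 2.

2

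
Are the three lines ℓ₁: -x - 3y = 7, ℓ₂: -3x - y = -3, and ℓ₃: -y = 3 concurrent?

Yes

Lines aᵢx + bᵢy = cᵢ with pairwise distinct directions are concurrent exactly when det[aᵢ bᵢ cᵢ] = 0.
Here the determinant is 0.
It vanishes, so the lines are concurrent at (2, -3).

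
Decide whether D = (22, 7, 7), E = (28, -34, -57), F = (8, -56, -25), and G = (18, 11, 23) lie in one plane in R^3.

With D as base: DE = (6, -41, -64), DF = (-14, -63, -32), DG = (-4, 4, 16).
DF × DG = (-880, 352, -308).
DE · (DF × DG) = 0.
The scalar triple product vanishes, so the four points are coplanar.

Yes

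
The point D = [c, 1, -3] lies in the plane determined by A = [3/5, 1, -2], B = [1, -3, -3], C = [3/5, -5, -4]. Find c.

Coplanarity requires AB · (AC × AD) = 0.
AB = (2/5, -4, -1), AC = (0, -6, -2); the triple product is linear in c with coefficient 2 and constant term 6/5.
Setting it to zero: c = -3/5.

-3/5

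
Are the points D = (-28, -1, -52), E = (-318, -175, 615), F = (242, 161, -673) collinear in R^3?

Yes

DE = (-290, -174, 667), DF = (270, 162, -621).
Each component of DF is -27/29 times the corresponding component of DE, so DF = -27/29·DE and the points are collinear.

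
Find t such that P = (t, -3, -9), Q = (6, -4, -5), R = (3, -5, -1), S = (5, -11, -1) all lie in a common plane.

9

Coplanarity ⇔ det[PQ; PR; PS] = 0.
Expanding, this is linear in t: (-24)t + (216) = 0.
So t = 9.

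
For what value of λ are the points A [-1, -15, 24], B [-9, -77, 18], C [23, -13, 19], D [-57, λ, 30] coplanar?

-65

Normal to plane ABC: n = (322, -184, 1472); plane equation n·P = 37766.
Requiring n·D = 37766: (-184)λ + (25806) = 37766.
So λ = -65.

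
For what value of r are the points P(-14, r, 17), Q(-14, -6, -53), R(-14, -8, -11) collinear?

Direction QR = (0, -2, 42). From the z-coordinate of P, the parameter along the line is τ = (17 − (-53))/42 = 5/3.
Then r = (-6) + 5/3·(-2) = -28/3.

-28/3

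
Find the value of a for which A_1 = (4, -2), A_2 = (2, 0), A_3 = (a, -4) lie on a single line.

6

The three points are collinear iff det[A_1A_2; A_1A_3] = 0.
This determinant is linear in a: (-2)a + (12) = 0, so a = 6.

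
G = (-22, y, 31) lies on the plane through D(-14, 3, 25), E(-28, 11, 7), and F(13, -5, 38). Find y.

2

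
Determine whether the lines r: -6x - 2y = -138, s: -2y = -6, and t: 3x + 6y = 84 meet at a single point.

Yes

Lines aᵢx + bᵢy = cᵢ with pairwise distinct directions are concurrent exactly when det[aᵢ bᵢ cᵢ] = 0.
Here the determinant is 0.
It vanishes, so the lines are concurrent at (22, 3).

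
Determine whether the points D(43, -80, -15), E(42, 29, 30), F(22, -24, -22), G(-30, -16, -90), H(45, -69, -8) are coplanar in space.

The plane through D, E, F has normal n = DE × DF = (-3283, -952, 2233) and equation n·P = -98504.
Checking the remaining points: n·G = -87248, n·H = -99911.
Since n·G = -87248 ≠ -98504, G is off the plane and the points are not all coplanar.

No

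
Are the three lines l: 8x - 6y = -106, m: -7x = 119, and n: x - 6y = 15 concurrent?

No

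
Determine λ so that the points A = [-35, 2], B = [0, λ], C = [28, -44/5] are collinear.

-4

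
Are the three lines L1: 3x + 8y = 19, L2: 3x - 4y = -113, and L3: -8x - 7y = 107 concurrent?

Intersecting L1 and L2: solving the 2×2 system gives (x, y) = (-23, 11).
Substitute into L3: (-8)(-23) + (-7)(11) = 107.
This equals 107, so (-23, 11) lies on all three lines and they are concurrent.

Yes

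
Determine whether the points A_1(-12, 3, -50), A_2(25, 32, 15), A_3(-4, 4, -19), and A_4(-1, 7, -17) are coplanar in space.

No

The four points are coplanar iff the 3×3 determinant with rows A_1A_2, A_1A_3, A_1A_4 is zero.
Rows: (37, 29, 65), (8, 1, 31), (11, 4, 33).
Expanding along the first row: (37)(-91) − (29)(-77) + (65)(21) = 231.
Nonzero ⇒ not coplanar.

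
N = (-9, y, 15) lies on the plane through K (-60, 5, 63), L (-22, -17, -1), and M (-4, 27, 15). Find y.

A normal to the plane is n = KL × KM = (2464, -1760, 2068).
N lies in the plane iff n · KN = 0.
This gives (-1760)y + (35200) = 0, so y = 20.

20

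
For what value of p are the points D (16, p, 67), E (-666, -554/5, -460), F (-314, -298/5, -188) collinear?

-58/5

Direction EF = (352, 256/5, 272). From the x-coordinate of D, the parameter along the line is τ = (16 − (-666))/352 = 31/16.
Then p = (-554/5) + 31/16·(256/5) = -58/5.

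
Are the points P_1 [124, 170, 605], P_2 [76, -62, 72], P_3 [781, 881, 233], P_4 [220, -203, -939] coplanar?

With P_1 as base: P_1P_2 = (-48, -232, -533), P_1P_3 = (657, 711, -372), P_1P_4 = (96, -373, -1544).
P_1P_3 × P_1P_4 = (-1236540, 978696, -313317).
P_1P_2 · (P_1P_3 × P_1P_4) = -705591.
Since -705591 ≠ 0, the four points are not coplanar.

No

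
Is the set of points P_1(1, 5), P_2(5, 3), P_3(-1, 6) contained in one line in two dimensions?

P_1P_2 = (4, -2), P_1P_3 = (-2, 1).
Twice the signed area of △P_1P_2P_3 is (4)(1) − (-2)(-2) = 0.
The triangle is degenerate (zero area), so the points are collinear.

Yes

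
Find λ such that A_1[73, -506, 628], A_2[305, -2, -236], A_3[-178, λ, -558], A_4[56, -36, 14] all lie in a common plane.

536

Normal to plane A_1A_2A_4: n = (96624, 157136, 117608); plane equation n·P = 1400560.
Requiring n·A_3 = 1400560: (157136)λ + (-82824336) = 1400560.
So λ = 536.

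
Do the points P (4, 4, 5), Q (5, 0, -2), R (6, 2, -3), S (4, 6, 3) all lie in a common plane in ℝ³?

No

With P as base: PQ = (1, -4, -7), PR = (2, -2, -8), PS = (0, 2, -2).
PR × PS = (20, 4, 4).
PQ · (PR × PS) = -24.
Since -24 ≠ 0, the four points are not coplanar.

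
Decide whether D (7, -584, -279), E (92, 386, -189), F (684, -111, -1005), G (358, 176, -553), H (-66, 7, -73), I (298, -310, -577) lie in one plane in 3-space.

Yes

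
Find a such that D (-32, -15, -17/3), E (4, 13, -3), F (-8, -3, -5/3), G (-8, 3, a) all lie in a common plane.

-11/3

Coplanarity ⇔ det[DE; DF; DG] = 0.
Expanding, this is linear in a: (-240)a + (-880) = 0.
So a = -11/3.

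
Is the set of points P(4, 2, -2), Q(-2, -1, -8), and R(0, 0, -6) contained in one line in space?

Yes

PQ = (-6, -3, -6), PR = (-4, -2, -4).
PQ × PR = (0, 0, 0).
The cross product vanishes, so the three points are collinear.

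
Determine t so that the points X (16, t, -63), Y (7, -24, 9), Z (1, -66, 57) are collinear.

39

Collinearity requires XY × XZ = 0; each component is linear in t.
The x-component gives (-48)t + (1872) = 0, so t = 39.
The remaining components then also vanish.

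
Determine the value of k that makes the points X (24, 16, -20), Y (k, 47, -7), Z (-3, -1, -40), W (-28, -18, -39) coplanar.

71

Normal to plane XZW: n = (-357, 527, 34); plane equation n·P = -816.
Requiring n·Y = -816: (-357)k + (24531) = -816.
So k = 71.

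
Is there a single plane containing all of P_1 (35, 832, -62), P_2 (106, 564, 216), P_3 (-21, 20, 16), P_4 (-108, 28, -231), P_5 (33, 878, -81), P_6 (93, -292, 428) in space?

The plane through P_1, P_2, P_3 has normal n = P_1P_2 × P_1P_3 = (204832, -21106, -72660) and equation n·P = -5886152.
Checking the remaining points: n·P_4 = -5928364, n·P_5 = -5886152, n·P_6 = -5886152.
Since n·P_4 = -5928364 ≠ -5886152, P_4 is off the plane and the points are not all coplanar.

No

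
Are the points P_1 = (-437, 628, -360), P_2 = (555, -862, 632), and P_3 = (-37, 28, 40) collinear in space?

P_1P_2 = (992, -1490, 992), P_1P_3 = (400, -600, 400).
Comparing components 2 and 3: (-1490)(400) − (992)(-600) = -800 ≠ 0, so P_1P_2 and P_1P_3 are not parallel and the points are not collinear.

No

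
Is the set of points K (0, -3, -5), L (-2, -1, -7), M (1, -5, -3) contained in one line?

No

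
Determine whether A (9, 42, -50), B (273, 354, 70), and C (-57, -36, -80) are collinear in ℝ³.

Yes

AB = (264, 312, 120), AC = (-66, -78, -30).
Each component of AC is -1/4 times the corresponding component of AB, so AC = -1/4·AB and the points are collinear.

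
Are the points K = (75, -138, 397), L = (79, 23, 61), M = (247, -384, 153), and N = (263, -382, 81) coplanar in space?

Yes

A normal to the plane through K, L, M is n = KL × KM = (-121940, -56816, -28676).
The plane has equation n·P = -12689264. For N: n·N = -12689264.
Equal, so N lies in the plane and all four are coplanar.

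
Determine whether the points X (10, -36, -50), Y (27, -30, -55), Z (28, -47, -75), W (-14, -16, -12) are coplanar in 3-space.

No

The four points are coplanar iff the 3×3 determinant with rows XY, XZ, XW is zero.
Rows: (17, 6, -5), (18, -11, -25), (-24, 20, 38).
Expanding along the first row: (17)(82) − (6)(84) + (-5)(96) = 410.
Nonzero ⇒ not coplanar.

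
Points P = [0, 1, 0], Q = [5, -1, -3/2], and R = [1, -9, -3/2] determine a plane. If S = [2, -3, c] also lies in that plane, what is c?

The plane through P, Q, R has equation −12x + 6y − 48z = 6.
Substituting S: (-48)c + (-42) = 6, so c = -1.

-1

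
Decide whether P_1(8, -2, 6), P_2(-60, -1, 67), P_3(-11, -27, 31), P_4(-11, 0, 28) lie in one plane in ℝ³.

No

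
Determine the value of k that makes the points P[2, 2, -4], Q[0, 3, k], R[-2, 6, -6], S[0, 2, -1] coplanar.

-3

Normal to plane PRS: n = (12, 16, 8); plane equation n·X = 24.
Requiring n·Q = 24: (8)k + (48) = 24.
So k = -3.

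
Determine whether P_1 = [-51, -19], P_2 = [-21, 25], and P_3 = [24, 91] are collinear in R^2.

P_1P_2 = (30, 44), P_1P_3 = (75, 110).
det[P_1P_2; P_1P_3] = (30)(110) − (44)(75) = 0.
The determinant is zero, so the points are collinear.

Yes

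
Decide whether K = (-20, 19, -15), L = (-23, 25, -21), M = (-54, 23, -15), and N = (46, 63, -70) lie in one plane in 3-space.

Yes

The four points are coplanar iff the 3×3 determinant with rows KL, KM, KN is zero.
Rows: (-3, 6, -6), (-34, 4, 0), (66, 44, -55).
Expanding along the first row: (-3)(-220) − (6)(1870) + (-6)(-1760) = 0.
Zero determinant ⇒ coplanar.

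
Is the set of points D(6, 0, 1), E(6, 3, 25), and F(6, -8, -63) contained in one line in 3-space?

Yes

DE = (0, 3, 24), DF = (0, -8, -64).
DE × DF = (0, 0, 0).
The cross product vanishes, so the three points are collinear.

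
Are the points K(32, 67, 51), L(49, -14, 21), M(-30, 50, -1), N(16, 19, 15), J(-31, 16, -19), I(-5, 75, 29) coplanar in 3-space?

No

The plane through K, L, M has normal n = KL × KM = (3702, 2744, -5311) and equation n·P = 31451.
Checking the remaining points: n·N = 31703, n·J = 30051, n·I = 33271.
Since n·N = 31703 ≠ 31451, N is off the plane and the points are not all coplanar.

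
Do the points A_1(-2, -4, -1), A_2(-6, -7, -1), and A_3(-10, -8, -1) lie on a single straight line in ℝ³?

A_1A_2 = (-4, -3, 0), A_1A_3 = (-8, -4, 0).
Comparing components 1 and 2: (-4)(-4) − (-3)(-8) = -8 ≠ 0, so A_1A_2 and A_1A_3 are not parallel and the points are not collinear.

No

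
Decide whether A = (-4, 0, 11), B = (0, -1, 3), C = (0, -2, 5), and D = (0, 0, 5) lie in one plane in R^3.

With A as base: AB = (4, -1, -8), AC = (4, -2, -6), AD = (4, 0, -6).
AC × AD = (12, 0, 8).
AB · (AC × AD) = -16.
Since -16 ≠ 0, the four points are not coplanar.

No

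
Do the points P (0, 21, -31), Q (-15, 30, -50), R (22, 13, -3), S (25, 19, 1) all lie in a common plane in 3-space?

A normal to the plane through P, Q, R is n = PQ × PR = (100, 2, -78).
The plane has equation n·X = 2460. For S: n·S = 2460.
Equal, so S lies in the plane and all four are coplanar.

Yes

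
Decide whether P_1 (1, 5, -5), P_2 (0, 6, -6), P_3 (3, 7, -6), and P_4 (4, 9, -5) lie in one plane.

No

A normal to the plane through P_1, P_2, P_3 is n = P_1P_2 × P_1P_3 = (1, -3, -4).
The plane has equation n·P = 6. For P_4: n·P_4 = -3.
-3 ≠ 6, so P_4 is off the plane.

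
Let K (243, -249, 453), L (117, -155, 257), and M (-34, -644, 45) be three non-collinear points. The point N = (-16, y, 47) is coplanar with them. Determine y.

The plane through K, L, M has equation −115772x + 2884y + 75808z = 5490312.
Substituting N: (2884)y + (5415328) = 5490312, so y = 26.

26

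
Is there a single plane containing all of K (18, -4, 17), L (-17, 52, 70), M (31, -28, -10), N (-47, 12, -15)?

The four points are coplanar iff the 3×3 determinant with rows KL, KM, KN is zero.
Rows: (-35, 56, 53), (13, -24, -27), (-65, 16, -32).
Expanding along the first row: (-35)(1200) − (56)(-2171) + (53)(-1352) = 7920.
Nonzero ⇒ not coplanar.

No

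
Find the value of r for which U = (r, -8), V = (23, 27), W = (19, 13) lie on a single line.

13

Collinearity: (U − V) must be parallel to (W − V) = (-4, -14).
Cross-multiplying the components: (r − 23)·(-14) = (-35)·(-4).
Solving gives r = 13.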